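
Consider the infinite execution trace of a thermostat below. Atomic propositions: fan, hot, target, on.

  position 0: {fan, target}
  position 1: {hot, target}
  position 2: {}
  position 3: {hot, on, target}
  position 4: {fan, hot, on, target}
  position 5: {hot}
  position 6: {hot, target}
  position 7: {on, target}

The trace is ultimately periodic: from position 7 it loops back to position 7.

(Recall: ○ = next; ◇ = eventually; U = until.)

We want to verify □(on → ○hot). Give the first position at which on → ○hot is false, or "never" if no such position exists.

7

Check on → ○hot at each position in order: 0 ✓, 1 ✓, 2 ✓, 3 ✓, 4 ✓, 5 ✓, 6 ✓.
At position 7 the labels are {on, target} and the next position 7 has {on, target}, so on → ○hot is false there. This is the first violation.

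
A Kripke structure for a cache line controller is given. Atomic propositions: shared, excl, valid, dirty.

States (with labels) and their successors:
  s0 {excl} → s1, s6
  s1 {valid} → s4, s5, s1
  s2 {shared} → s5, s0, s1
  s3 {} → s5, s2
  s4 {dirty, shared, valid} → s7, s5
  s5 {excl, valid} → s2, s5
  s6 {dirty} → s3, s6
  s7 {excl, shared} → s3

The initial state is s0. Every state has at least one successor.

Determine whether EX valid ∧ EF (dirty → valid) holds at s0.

States satisfying valid: {s1, s4, s5}.
States satisfying EX valid: {s0, s1, s2, s3, s4, s5}.
States satisfying dirty → valid: {s0, s1, s2, s3, s4, s5, s7}.
States satisfying EF (dirty → valid): {s0, s1, s2, s3, s4, s5, s6, s7}.
States satisfying EX valid ∧ EF (dirty → valid): {s0, s1, s2, s3, s4, s5}.
s0 ∈ Sat(EX valid ∧ EF (dirty → valid)).

Satisfied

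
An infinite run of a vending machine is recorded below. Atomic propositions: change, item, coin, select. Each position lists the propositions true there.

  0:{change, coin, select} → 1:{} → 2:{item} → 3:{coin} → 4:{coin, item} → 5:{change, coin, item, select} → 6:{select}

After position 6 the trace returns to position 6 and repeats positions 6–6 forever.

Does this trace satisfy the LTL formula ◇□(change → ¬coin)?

□(change → ¬coin) holds at position 6, which is reachable from 0, so ◇□(change → ¬coin) holds.

Yes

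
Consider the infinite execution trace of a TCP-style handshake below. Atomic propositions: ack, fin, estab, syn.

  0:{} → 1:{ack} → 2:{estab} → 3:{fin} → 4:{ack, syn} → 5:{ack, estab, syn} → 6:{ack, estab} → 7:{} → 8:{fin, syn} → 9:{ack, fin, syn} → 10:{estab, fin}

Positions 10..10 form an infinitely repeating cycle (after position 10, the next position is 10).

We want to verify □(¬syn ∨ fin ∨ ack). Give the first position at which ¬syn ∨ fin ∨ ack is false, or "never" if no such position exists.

¬syn ∨ fin ∨ ack holds at every position 0..10, and those are all the positions the trace ever visits, so the invariant □(¬syn ∨ fin ∨ ack) is never violated.

never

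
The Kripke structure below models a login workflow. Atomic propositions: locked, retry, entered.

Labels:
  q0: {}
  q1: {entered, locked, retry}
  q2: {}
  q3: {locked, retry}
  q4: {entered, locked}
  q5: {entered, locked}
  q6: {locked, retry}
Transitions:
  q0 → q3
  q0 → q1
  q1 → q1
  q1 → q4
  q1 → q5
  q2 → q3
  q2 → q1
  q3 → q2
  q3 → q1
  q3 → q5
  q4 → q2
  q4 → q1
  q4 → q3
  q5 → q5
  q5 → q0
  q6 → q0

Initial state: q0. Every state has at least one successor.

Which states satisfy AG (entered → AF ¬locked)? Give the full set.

none

States satisfying entered → AF ¬locked: {q0, q2, q3, q6}.
States satisfying AG (entered → AF ¬locked): ∅.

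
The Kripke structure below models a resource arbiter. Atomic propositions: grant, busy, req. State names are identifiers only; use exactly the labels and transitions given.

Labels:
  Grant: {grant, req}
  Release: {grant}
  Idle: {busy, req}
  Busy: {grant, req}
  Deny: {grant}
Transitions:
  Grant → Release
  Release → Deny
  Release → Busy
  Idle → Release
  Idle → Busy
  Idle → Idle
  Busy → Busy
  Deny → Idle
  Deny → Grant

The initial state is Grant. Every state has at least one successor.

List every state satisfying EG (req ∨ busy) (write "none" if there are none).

States satisfying req ∨ busy: {Grant, Idle, Busy}.
States satisfying EG (req ∨ busy): {Idle, Busy}.

{Idle, Busy}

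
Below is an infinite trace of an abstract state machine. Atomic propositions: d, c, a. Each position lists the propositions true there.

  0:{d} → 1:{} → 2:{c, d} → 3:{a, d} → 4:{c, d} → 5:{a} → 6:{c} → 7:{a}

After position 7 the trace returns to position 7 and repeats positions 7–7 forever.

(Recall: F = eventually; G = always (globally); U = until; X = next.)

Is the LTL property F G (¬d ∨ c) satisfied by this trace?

G (¬d ∨ c) holds at position 4, which is reachable from 0, so F G (¬d ∨ c) holds.

Satisfied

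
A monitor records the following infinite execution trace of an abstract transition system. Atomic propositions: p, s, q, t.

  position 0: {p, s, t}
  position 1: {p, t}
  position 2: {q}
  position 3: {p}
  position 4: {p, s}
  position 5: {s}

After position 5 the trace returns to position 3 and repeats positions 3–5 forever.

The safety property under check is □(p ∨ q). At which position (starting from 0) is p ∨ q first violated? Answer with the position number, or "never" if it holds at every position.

5

Check p ∨ q at each position in order: 0 ✓, 1 ✓, 2 ✓, 3 ✓, 4 ✓.
At position 5 the labels are {s}, so p ∨ q is false there. This is the first violation.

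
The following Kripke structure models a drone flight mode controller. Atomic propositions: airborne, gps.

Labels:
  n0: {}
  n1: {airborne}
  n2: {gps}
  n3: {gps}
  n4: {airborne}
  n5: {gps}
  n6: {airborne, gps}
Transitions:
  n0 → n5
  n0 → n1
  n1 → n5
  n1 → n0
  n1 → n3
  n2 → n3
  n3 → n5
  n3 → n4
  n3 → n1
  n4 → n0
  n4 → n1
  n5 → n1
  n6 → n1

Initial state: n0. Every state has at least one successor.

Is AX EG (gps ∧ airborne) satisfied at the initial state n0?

Does not hold

States satisfying EG (gps ∧ airborne): ∅.
States satisfying AX EG (gps ∧ airborne): ∅.
n0 ∉ Sat(AX EG (gps ∧ airborne)).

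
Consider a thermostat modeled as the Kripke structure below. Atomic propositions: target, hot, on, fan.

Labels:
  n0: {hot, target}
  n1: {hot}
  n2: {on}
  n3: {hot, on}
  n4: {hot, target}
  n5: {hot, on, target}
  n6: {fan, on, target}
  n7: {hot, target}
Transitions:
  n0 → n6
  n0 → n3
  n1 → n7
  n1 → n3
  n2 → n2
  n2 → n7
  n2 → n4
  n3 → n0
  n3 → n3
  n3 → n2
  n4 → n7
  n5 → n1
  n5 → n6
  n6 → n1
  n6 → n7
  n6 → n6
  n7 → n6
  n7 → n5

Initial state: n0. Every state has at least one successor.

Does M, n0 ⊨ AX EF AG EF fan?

States satisfying EF AG EF fan: {n0, n1, n2, n3, n4, n5, n6, n7}.
States satisfying AX EF AG EF fan: {n0, n1, n2, n3, n4, n5, n6, n7}.
n0 ∈ Sat(AX EF AG EF fan).

Holds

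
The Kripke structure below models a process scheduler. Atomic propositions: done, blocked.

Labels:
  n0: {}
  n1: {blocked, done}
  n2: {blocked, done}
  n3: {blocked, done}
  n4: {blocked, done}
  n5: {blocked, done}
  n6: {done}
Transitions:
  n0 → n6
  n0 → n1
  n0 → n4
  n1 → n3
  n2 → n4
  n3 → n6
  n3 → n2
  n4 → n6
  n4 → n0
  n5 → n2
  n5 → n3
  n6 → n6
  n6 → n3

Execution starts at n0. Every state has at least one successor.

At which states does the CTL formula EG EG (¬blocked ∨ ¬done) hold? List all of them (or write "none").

{n0, n6}

States satisfying EG (¬blocked ∨ ¬done): {n0, n6}.
States satisfying EG EG (¬blocked ∨ ¬done): {n0, n6}.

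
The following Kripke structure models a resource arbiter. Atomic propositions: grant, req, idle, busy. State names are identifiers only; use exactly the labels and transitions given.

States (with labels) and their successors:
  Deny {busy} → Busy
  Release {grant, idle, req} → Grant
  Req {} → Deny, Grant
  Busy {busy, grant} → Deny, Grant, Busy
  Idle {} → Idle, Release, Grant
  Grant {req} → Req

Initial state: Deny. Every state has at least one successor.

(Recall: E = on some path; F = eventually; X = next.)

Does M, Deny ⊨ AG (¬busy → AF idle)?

Violated

States satisfying ¬busy → AF idle: {Deny, Release, Busy}.
States satisfying AG (¬busy → AF idle): ∅.
Grant is reachable from Deny and violates ¬busy → AF idle, so AG fails at Deny.
Deny ∉ Sat(AG (¬busy → AF idle)).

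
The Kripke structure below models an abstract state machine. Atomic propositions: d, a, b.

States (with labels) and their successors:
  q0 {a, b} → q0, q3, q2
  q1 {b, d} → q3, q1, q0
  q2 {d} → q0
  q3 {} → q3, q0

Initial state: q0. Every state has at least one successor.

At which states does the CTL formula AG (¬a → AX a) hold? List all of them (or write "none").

none

States satisfying ¬a → AX a: {q0, q2}.
States satisfying AG (¬a → AX a): ∅.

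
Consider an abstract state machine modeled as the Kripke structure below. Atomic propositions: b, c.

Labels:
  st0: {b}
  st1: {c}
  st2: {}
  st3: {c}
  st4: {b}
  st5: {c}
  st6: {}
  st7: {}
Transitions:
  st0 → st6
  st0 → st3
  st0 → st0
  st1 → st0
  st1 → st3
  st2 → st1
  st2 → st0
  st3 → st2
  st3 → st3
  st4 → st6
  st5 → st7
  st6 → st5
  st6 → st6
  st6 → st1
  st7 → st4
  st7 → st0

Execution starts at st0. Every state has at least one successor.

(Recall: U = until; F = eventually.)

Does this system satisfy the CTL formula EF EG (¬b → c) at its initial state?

States satisfying EG (¬b → c): {st0, st1, st3}.
States satisfying EF EG (¬b → c): {st0, st1, st2, st3, st4, st5, st6, st7}.
Some path from st0 reaches a state where EG (¬b → c) holds.
st0 ∈ Sat(EF EG (¬b → c)).

Yes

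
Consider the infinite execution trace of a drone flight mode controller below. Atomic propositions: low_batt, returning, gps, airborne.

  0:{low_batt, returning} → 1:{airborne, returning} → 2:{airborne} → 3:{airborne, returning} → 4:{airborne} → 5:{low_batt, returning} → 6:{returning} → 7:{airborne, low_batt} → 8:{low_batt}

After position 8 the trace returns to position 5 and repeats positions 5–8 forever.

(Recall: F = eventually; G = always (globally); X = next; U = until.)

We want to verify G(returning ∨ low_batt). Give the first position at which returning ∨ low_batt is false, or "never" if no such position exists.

2

Check returning ∨ low_batt at each position in order: 0 ✓, 1 ✓.
At position 2 the labels are {airborne}, so returning ∨ low_batt is false there. This is the first violation.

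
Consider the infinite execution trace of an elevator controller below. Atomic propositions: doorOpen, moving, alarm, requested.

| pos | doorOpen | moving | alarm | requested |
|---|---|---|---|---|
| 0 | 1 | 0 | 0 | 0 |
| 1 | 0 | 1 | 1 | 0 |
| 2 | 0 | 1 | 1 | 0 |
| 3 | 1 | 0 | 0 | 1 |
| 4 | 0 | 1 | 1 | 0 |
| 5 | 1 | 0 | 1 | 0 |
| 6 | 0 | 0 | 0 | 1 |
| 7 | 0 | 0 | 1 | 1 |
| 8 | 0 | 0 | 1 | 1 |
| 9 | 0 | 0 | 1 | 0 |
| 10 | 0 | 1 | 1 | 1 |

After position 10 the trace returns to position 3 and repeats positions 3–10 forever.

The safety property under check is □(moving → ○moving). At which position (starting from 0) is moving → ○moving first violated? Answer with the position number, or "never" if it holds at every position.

2

Check moving → ○moving at each position in order: 0 ✓, 1 ✓.
At position 2 the labels are {alarm, moving} and the next position 3 has {doorOpen, requested}, so moving → ○moving is false there. This is the first violation.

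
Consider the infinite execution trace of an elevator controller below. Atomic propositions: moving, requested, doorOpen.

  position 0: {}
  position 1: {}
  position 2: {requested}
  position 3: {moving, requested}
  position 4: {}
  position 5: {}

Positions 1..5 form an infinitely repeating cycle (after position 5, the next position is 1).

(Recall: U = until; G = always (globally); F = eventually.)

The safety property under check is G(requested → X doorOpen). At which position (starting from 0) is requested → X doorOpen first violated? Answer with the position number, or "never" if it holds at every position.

Check requested → X doorOpen at each position in order: 0 ✓, 1 ✓.
At position 2 the labels are {requested} and the next position 3 has {moving, requested}, so requested → X doorOpen is false there. This is the first violation.

2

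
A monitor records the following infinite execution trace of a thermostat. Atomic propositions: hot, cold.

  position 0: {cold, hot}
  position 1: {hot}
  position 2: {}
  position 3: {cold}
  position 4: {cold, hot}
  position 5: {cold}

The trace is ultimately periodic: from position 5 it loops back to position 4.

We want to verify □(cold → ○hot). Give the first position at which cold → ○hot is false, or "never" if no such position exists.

Check cold → ○hot at each position in order: 0 ✓, 1 ✓, 2 ✓, 3 ✓.
At position 4 the labels are {cold, hot} and the next position 5 has {cold}, so cold → ○hot is false there. This is the first violation.

4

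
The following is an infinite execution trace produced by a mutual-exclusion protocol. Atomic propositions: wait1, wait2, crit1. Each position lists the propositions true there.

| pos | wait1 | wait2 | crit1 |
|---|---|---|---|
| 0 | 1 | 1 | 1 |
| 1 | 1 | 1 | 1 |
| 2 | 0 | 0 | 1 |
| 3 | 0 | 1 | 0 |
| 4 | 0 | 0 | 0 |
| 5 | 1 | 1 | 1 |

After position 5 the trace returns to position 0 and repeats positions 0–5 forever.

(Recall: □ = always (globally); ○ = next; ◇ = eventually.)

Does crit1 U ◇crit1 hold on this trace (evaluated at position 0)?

Yes

Walking from position 0: ◇crit1 first holds at position 0, and crit1 holds at every earlier position along the way, so crit1 U ◇crit1 holds.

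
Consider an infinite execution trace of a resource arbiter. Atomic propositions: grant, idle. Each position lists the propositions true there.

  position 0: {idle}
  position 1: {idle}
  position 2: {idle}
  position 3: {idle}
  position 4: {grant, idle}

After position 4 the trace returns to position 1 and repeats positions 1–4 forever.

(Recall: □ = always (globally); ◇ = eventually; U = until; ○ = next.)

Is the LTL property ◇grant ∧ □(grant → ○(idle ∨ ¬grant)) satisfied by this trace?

grant holds at position 4, which is reachable from 0, so ◇grant holds.
grant → ○(idle ∨ ¬grant) holds at every position 0..4, and those are all positions ever visited, so □(grant → ○(idle ∨ ¬grant)) holds.
Positions where grant holds: 4.
Check ○(idle ∨ ¬grant) at each: 4→ok.
At position 0: ◇grant is true; □(grant → ○(idle ∨ ¬grant)) is true; so ◇grant ∧ □(grant → ○(idle ∨ ¬grant)) is true.

Holds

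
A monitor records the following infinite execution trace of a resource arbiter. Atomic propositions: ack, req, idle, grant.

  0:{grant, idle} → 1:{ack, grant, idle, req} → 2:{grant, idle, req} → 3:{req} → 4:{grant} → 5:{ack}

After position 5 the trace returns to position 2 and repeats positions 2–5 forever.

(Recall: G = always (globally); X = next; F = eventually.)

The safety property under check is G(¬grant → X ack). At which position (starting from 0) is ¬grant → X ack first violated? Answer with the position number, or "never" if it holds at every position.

Check ¬grant → X ack at each position in order: 0 ✓, 1 ✓, 2 ✓.
At position 3 the labels are {req} and the next position 4 has {grant}, so ¬grant → X ack is false there. This is the first violation.

3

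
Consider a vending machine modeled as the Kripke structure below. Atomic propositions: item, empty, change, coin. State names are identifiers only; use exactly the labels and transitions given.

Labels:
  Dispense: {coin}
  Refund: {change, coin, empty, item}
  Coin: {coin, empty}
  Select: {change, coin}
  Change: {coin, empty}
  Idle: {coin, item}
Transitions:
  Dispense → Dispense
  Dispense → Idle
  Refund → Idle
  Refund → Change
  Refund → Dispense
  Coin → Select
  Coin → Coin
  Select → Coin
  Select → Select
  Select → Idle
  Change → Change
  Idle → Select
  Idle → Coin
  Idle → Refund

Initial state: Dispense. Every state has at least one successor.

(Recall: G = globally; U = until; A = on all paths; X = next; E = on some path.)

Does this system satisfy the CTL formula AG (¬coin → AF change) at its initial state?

Satisfied

States satisfying ¬coin → AF change: {Dispense, Refund, Coin, Select, Change, Idle}.
States satisfying AG (¬coin → AF change): {Dispense, Refund, Coin, Select, Change, Idle}.
Every state reachable from Dispense satisfies ¬coin → AF change.
Dispense ∈ Sat(AG (¬coin → AF change)).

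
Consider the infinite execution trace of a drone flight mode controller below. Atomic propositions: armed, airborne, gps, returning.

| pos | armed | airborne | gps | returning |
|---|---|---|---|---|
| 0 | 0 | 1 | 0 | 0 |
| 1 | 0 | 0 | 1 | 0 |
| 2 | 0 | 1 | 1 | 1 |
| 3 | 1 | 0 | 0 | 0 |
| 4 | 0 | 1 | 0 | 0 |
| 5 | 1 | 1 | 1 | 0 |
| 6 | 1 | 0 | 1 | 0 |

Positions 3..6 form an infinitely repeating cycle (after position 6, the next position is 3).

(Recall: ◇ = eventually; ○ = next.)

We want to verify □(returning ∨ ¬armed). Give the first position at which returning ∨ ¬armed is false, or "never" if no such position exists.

3

Check returning ∨ ¬armed at each position in order: 0 ✓, 1 ✓, 2 ✓.
At position 3 the labels are {armed}, so returning ∨ ¬armed is false there. This is the first violation.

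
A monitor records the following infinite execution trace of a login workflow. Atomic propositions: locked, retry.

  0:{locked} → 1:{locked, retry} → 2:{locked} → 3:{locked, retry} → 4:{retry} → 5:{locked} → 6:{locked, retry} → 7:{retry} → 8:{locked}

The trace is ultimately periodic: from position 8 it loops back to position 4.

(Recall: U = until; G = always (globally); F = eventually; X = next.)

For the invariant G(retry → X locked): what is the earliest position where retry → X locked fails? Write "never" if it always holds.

3

Check retry → X locked at each position in order: 0 ✓, 1 ✓, 2 ✓.
At position 3 the labels are {locked, retry} and the next position 4 has {retry}, so retry → X locked is false there. This is the first violation.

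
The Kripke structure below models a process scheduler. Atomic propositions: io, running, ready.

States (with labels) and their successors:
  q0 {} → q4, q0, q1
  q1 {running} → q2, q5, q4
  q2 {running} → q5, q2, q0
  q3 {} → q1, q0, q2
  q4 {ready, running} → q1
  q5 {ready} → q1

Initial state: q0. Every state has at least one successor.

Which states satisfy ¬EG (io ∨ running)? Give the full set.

States satisfying io ∨ running: {q1, q2, q4}.
States satisfying EG (io ∨ running): {q1, q2, q4}.
States satisfying ¬EG (io ∨ running): {q0, q3, q5}.

{q0, q3, q5}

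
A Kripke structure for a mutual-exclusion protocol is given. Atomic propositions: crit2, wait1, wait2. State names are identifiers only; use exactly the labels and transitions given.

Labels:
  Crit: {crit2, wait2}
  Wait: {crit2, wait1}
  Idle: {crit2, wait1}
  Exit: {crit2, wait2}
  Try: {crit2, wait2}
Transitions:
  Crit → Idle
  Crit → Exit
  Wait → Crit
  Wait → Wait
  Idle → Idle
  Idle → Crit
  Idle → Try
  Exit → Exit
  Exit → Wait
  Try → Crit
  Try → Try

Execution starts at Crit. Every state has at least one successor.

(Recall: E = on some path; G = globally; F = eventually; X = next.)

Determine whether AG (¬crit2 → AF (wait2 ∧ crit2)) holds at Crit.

States satisfying ¬crit2 → AF (wait2 ∧ crit2): {Crit, Wait, Idle, Exit, Try}.
States satisfying AG (¬crit2 → AF (wait2 ∧ crit2)): {Crit, Wait, Idle, Exit, Try}.
Every state reachable from Crit satisfies ¬crit2 → AF (wait2 ∧ crit2).
Crit ∈ Sat(AG (¬crit2 → AF (wait2 ∧ crit2))).

Yes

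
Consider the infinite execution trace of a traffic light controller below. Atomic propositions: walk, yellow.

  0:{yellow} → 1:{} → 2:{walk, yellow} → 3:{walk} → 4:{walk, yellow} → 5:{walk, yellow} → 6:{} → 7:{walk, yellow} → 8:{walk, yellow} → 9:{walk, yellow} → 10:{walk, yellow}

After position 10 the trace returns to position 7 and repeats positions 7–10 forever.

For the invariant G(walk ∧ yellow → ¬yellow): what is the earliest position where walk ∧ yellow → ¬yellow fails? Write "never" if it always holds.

Check walk ∧ yellow → ¬yellow at each position in order: 0 ✓, 1 ✓.
At position 2 the labels are {walk, yellow}, so walk ∧ yellow → ¬yellow is false there. This is the first violation.

2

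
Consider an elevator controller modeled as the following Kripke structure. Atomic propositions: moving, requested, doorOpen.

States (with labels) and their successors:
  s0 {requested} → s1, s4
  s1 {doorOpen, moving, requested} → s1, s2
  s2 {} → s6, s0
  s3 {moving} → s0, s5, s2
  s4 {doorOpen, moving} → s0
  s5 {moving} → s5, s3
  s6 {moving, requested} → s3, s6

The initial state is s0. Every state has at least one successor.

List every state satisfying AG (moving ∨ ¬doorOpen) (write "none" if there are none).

{s0, s1, s2, s3, s4, s5, s6}

States satisfying moving ∨ ¬doorOpen: {s0, s1, s2, s3, s4, s5, s6}.
States satisfying AG (moving ∨ ¬doorOpen): {s0, s1, s2, s3, s4, s5, s6}.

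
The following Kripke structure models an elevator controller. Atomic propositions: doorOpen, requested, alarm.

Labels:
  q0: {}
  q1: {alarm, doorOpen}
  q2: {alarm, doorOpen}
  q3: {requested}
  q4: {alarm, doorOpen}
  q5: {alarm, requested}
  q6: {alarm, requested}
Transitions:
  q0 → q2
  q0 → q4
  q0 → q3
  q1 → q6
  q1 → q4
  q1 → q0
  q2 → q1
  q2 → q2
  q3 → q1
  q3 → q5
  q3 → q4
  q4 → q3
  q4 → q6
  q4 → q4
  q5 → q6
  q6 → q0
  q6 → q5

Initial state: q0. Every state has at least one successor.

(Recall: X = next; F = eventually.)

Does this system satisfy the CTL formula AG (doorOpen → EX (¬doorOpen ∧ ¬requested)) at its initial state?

Violated

States satisfying doorOpen → EX (¬doorOpen ∧ ¬requested): {q0, q1, q3, q5, q6}.
States satisfying AG (doorOpen → EX (¬doorOpen ∧ ¬requested)): ∅.
q2 is reachable from q0 and violates doorOpen → EX (¬doorOpen ∧ ¬requested), so AG fails at q0.
q0 ∉ Sat(AG (doorOpen → EX (¬doorOpen ∧ ¬requested))).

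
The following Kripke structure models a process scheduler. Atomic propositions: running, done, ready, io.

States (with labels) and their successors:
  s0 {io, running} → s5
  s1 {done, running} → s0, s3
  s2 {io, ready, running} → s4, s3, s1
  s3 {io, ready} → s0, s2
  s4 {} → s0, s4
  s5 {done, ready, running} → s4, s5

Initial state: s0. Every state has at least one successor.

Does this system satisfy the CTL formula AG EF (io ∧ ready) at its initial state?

States satisfying EF (io ∧ ready): {s1, s2, s3}.
States satisfying AG EF (io ∧ ready): ∅.
s0 is reachable from s0 and violates EF (io ∧ ready), so AG fails at s0.
s0 ∉ Sat(AG EF (io ∧ ready)).

Does not hold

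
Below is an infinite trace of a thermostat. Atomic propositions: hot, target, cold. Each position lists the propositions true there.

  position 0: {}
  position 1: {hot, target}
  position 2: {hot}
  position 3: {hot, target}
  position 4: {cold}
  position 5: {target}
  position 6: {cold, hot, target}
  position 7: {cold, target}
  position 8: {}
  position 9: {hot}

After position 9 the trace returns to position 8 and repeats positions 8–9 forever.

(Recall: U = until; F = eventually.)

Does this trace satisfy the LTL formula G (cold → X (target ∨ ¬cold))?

Yes

cold → X (target ∨ ¬cold) holds at every position 0..9, and those are all positions ever visited, so G (cold → X (target ∨ ¬cold)) holds.
Positions where cold holds: 4, 6, 7.
Check X (target ∨ ¬cold) at each: 4→ok, 6→ok, 7→ok.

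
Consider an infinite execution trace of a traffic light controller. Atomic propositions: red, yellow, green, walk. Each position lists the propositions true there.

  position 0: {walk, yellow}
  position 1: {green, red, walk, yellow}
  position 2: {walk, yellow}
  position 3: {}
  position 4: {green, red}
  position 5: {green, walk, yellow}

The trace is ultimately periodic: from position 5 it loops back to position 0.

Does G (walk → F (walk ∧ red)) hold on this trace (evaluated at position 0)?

Holds

walk → F (walk ∧ red) holds at every position 0..5, and those are all positions ever visited, so G (walk → F (walk ∧ red)) holds.
Positions where walk holds: 0, 1, 2, 5.
Check F (walk ∧ red) at each: 0→ok, 1→ok, 2→ok, 5→ok.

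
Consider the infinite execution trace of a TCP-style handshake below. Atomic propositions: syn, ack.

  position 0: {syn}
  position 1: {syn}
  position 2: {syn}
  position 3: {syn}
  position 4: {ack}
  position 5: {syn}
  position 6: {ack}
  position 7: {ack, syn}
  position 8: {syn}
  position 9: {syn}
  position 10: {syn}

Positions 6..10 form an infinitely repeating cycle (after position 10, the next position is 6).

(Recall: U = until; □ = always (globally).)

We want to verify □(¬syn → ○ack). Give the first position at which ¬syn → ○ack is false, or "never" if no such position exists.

4

Check ¬syn → ○ack at each position in order: 0 ✓, 1 ✓, 2 ✓, 3 ✓.
At position 4 the labels are {ack} and the next position 5 has {syn}, so ¬syn → ○ack is false there. This is the first violation.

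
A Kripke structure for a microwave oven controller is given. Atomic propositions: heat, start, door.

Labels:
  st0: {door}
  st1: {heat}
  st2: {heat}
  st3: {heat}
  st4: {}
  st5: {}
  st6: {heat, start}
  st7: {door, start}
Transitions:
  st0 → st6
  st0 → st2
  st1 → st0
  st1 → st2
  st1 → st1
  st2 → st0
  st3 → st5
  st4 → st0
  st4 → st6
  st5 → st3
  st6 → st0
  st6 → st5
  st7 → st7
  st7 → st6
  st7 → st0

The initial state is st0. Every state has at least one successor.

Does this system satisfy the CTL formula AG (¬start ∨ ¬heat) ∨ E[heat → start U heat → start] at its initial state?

States satisfying ¬start ∨ ¬heat: {st0, st1, st2, st3, st4, st5, st7}.
States satisfying AG (¬start ∨ ¬heat): {st3, st5}.
States satisfying heat → start: {st0, st4, st5, st6, st7}.
States satisfying E[heat → start U heat → start]: {st0, st4, st5, st6, st7}.
States satisfying AG (¬start ∨ ¬heat) ∨ E[heat → start U heat → start]: {st0, st3, st4, st5, st6, st7}.
st0 ∈ Sat(AG (¬start ∨ ¬heat) ∨ E[heat → start U heat → start]).

Holds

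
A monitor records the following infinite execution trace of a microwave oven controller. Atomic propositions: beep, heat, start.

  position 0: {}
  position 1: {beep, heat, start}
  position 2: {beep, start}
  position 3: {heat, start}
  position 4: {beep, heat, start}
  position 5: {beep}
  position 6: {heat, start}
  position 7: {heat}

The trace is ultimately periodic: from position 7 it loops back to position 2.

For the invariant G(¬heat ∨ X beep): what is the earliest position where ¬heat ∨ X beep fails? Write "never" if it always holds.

Check ¬heat ∨ X beep at each position in order: 0 ✓, 1 ✓, 2 ✓, 3 ✓, 4 ✓, 5 ✓.
At position 6 the labels are {heat, start} and the next position 7 has {heat}, so ¬heat ∨ X beep is false there. This is the first violation.

6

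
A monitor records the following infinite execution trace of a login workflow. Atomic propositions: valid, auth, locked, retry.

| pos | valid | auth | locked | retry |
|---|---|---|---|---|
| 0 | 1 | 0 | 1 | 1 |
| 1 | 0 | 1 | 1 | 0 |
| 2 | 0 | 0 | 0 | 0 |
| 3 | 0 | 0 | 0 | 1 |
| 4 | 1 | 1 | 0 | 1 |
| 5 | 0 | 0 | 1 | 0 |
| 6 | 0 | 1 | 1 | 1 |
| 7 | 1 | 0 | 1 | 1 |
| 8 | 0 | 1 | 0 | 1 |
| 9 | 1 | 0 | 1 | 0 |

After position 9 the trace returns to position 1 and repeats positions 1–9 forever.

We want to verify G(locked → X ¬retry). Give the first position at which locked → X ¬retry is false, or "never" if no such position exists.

Check locked → X ¬retry at each position in order: 0 ✓, 1 ✓, 2 ✓, 3 ✓, 4 ✓.
At position 5 the labels are {locked} and the next position 6 has {auth, locked, retry}, so locked → X ¬retry is false there. This is the first violation.

5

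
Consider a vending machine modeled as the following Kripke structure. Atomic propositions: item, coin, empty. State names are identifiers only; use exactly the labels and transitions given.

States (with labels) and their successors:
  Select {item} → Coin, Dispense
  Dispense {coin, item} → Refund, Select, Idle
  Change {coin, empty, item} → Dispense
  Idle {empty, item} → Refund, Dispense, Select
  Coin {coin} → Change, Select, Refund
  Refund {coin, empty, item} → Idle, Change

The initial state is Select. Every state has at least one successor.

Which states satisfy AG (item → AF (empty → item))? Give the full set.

States satisfying item → AF (empty → item): {Select, Dispense, Change, Idle, Coin, Refund}.
States satisfying AG (item → AF (empty → item)): {Select, Dispense, Change, Idle, Coin, Refund}.

{Select, Dispense, Change, Idle, Coin, Refund}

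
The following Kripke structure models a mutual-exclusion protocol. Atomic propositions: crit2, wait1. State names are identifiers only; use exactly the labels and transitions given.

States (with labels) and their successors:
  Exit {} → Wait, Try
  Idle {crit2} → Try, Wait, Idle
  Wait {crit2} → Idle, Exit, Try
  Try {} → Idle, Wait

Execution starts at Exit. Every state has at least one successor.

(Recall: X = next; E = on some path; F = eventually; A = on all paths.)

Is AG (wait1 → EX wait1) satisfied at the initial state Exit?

Holds

States satisfying wait1 → EX wait1: {Exit, Idle, Wait, Try}.
States satisfying AG (wait1 → EX wait1): {Exit, Idle, Wait, Try}.
Every state reachable from Exit satisfies wait1 → EX wait1.
Exit ∈ Sat(AG (wait1 → EX wait1)).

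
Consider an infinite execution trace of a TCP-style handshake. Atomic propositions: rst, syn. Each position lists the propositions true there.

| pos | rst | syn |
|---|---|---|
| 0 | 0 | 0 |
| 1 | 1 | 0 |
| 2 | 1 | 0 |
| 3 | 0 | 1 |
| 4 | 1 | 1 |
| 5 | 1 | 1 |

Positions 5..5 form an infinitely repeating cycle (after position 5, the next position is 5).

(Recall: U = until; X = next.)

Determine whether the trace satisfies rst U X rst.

Walking from position 0: X rst first holds at position 0, and rst holds at every earlier position along the way, so rst U X rst holds.

Holds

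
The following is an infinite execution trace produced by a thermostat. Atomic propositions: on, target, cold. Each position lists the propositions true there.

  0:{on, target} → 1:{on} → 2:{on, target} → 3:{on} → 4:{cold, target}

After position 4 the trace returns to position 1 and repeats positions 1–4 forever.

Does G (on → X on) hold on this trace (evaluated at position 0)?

on → X on must hold at every position from 0 onward. It fails at position 3, so G (on → X on) is false.
Positions where on holds: 0, 1, 2, 3.
Check X on at each: 0→ok, 1→ok, 2→ok, 3→fails.

No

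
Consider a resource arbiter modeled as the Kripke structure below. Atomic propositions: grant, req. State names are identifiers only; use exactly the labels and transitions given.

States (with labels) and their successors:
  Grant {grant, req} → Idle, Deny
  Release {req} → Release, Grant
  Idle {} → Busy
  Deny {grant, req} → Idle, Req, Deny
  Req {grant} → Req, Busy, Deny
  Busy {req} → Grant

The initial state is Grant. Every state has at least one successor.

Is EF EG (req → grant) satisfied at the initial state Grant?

Satisfied

States satisfying EG (req → grant): {Grant, Deny, Req}.
States satisfying EF EG (req → grant): {Grant, Release, Idle, Deny, Req, Busy}.
Some path from Grant reaches a state where EG (req → grant) holds.
Grant ∈ Sat(EF EG (req → grant)).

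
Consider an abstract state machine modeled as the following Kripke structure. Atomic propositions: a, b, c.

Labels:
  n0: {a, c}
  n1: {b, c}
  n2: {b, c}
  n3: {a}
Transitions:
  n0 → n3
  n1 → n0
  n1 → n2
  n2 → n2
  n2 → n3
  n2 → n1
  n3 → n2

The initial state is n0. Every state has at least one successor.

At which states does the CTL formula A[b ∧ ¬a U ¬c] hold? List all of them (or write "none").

{n3}

States satisfying b ∧ ¬a: {n1, n2}.
States satisfying ¬c: {n3}.
States satisfying A[b ∧ ¬a U ¬c]: {n3}.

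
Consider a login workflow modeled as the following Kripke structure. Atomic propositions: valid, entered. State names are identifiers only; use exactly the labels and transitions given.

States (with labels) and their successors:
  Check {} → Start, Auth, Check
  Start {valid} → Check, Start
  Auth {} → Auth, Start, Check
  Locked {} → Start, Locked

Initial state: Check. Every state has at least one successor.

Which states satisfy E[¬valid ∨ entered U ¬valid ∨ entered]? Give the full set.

{Check, Auth, Locked}

States satisfying ¬valid ∨ entered: {Check, Auth, Locked}.
States satisfying E[¬valid ∨ entered U ¬valid ∨ entered]: {Check, Auth, Locked}.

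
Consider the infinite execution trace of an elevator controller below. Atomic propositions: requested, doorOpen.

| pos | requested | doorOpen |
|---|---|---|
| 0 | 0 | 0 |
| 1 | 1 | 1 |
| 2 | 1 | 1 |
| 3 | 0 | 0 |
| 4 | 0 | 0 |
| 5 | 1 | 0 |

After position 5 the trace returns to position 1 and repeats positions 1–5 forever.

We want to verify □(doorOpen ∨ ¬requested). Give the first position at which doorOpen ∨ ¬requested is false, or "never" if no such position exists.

5

Check doorOpen ∨ ¬requested at each position in order: 0 ✓, 1 ✓, 2 ✓, 3 ✓, 4 ✓.
At position 5 the labels are {requested}, so doorOpen ∨ ¬requested is false there. This is the first violation.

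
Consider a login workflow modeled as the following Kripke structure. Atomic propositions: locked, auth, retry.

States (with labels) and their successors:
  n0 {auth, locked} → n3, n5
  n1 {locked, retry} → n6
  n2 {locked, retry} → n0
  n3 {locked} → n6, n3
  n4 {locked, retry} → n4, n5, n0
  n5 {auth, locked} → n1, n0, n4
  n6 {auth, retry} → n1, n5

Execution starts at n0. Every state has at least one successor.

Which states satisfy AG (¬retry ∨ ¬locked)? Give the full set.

none

States satisfying ¬retry ∨ ¬locked: {n0, n3, n5, n6}.
States satisfying AG (¬retry ∨ ¬locked): ∅.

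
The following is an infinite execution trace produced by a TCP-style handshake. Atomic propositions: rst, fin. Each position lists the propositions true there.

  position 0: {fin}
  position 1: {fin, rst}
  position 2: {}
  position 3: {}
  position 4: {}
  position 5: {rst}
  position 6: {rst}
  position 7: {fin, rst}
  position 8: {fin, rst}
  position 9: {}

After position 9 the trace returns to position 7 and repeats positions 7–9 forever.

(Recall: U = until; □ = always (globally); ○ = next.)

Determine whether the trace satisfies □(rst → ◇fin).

rst → ◇fin holds at every position 0..9, and those are all positions ever visited, so □(rst → ◇fin) holds.
Positions where rst holds: 1, 5, 6, 7, 8.
Check ◇fin at each: 1→ok, 5→ok, 6→ok, 7→ok, 8→ok.

Yes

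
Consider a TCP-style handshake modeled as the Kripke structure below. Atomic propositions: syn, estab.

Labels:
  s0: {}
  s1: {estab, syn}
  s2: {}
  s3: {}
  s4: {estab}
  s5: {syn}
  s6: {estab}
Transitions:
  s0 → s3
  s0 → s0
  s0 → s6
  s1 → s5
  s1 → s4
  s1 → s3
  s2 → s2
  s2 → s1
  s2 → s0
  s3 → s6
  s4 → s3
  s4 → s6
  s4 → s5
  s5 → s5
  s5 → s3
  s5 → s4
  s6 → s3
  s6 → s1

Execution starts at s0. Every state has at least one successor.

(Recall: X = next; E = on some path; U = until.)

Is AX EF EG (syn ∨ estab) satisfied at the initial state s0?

Yes

States satisfying EF EG (syn ∨ estab): {s0, s1, s2, s3, s4, s5, s6}.
States satisfying AX EF EG (syn ∨ estab): {s0, s1, s2, s3, s4, s5, s6}.
s0 ∈ Sat(AX EF EG (syn ∨ estab)).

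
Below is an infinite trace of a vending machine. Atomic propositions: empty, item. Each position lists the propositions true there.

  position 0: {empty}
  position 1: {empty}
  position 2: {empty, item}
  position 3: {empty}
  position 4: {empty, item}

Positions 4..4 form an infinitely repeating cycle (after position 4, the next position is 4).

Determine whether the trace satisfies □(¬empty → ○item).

¬empty → ○item holds at every position 0..4, and those are all positions ever visited, so □(¬empty → ○item) holds.

Holds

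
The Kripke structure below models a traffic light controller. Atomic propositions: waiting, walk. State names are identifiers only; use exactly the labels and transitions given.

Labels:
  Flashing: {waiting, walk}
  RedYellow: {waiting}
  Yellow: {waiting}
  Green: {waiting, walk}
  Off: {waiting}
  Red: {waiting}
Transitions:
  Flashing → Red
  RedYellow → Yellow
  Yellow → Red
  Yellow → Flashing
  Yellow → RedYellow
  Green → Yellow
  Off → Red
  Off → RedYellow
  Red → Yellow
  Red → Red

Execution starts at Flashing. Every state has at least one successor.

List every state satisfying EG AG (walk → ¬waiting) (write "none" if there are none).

none

States satisfying AG (walk → ¬waiting): ∅.
States satisfying EG AG (walk → ¬waiting): ∅.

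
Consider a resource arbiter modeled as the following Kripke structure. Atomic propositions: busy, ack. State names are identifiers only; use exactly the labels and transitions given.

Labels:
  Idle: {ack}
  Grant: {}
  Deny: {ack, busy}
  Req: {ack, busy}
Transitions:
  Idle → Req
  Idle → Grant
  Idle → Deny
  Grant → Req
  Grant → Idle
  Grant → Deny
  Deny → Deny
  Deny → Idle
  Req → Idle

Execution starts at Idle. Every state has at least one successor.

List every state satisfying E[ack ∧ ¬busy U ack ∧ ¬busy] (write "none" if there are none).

States satisfying ack ∧ ¬busy: {Idle}.
States satisfying E[ack ∧ ¬busy U ack ∧ ¬busy]: {Idle}.

{Idle}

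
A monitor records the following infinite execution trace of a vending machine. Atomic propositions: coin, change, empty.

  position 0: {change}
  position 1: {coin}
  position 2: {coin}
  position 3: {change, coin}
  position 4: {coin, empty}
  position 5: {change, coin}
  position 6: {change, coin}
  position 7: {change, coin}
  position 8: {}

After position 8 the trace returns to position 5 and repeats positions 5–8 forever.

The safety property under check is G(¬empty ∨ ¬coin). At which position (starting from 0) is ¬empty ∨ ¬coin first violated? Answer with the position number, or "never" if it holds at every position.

Check ¬empty ∨ ¬coin at each position in order: 0 ✓, 1 ✓, 2 ✓, 3 ✓.
At position 4 the labels are {coin, empty}, so ¬empty ∨ ¬coin is false there. This is the first violation.

4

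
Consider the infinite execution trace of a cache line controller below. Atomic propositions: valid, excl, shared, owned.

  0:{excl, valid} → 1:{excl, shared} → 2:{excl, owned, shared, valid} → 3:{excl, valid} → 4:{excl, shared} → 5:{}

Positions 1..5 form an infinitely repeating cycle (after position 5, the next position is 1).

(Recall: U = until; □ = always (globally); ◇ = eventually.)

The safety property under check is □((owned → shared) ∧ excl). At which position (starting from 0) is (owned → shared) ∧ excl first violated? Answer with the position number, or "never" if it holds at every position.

Check (owned → shared) ∧ excl at each position in order: 0 ✓, 1 ✓, 2 ✓, 3 ✓, 4 ✓.
At position 5 the labels are {}, so (owned → shared) ∧ excl is false there. This is the first violation.

5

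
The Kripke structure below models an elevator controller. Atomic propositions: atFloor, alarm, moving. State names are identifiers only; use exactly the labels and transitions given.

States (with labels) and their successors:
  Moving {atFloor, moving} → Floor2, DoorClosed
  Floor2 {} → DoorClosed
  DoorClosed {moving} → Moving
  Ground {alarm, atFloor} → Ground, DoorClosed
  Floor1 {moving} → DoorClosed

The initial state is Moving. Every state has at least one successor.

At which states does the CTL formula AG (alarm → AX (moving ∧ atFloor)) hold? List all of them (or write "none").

{Moving, Floor2, DoorClosed, Floor1}

States satisfying alarm → AX (moving ∧ atFloor): {Moving, Floor2, DoorClosed, Floor1}.
States satisfying AG (alarm → AX (moving ∧ atFloor)): {Moving, Floor2, DoorClosed, Floor1}.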